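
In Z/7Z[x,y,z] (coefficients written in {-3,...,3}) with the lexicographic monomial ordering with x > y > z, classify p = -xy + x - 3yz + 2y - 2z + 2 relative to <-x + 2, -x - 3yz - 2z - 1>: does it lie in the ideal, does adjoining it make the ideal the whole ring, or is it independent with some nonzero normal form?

-xy + x - 3yz + 2y - 2z + 2 lies in I (it reduces to 0).

First compute the reduced Gröbner basis of I by Buchberger's algorithm.
f_1 = -x + 2, LT = x.
f_2 = -x - 3yz - 2z - 1, LT = x.

S(f_1,f_2): lcm = x. S = -3yz - 2z - 3.
  reduce S modulo (f_1, f_2):
  remainder -3yz - 2z - 3 ≠ 0; add h_3 = -3yz - 2z - 3 to the basis.

The other S-polynomials (S(f_1,h_3), S(f_2,h_3)) all reduce to 0 modulo the current basis, so we have a Gröbner basis.
Inter-reduce: drop elements whose leading term is divisible by another's, tail-reduce, and make monic.
Reduced Gröbner basis: {x - 2, yz + 3z + 1}.
Label its elements g_1 = x - 2, g_2 = yz + 3z + 1.

Reduce p = -xy + x - 3yz + 2y - 2z + 2 modulo G:
  leading term xy: subtract (-y)·g_1 from -xy + x - 3yz + 2y - 2z + 2 → x - 3yz - 2z + 2
  leading term x: subtract (1)·g_1 from x - 3yz - 2z + 2 → -3yz - 2z - 3
  leading term yz: subtract (-3)·g_2 from -3yz - 2z - 3 → 0
  normal form = 0.
Since the normal form is 0, p ∈ I.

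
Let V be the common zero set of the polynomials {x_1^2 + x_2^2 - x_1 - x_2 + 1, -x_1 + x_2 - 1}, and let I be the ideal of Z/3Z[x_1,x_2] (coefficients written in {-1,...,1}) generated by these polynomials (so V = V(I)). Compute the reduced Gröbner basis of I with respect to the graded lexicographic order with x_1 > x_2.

f_1 = x_1^2 + x_2^2 - x_1 - x_2 + 1, LT = x_1^2.
f_2 = -x_1 + x_2 - 1, LT = x_1.

S(f_1,f_2): lcm = x_1^2. S = x_1x_2 + x_2^2 + x_1 - x_2 + 1.
  leading term x_1x_2: subtract (-x_2)·f_2 from x_1x_2 + x_2^2 + x_1 - x_2 + 1 → -x_2^2 + x_1 + x_2 + 1
  leading term x_2^2: no divisor's leading term divides it; move -x_2^2 to the remainder.
  leading term x_1: subtract (-1)·f_2 from x_1 + x_2 + 1 → -x_2
  leading term x_2: no divisor's leading term divides it; move -x_2 to the remainder.
  remainder -x_2^2 - x_2 ≠ 0; add g_3 = -x_2^2 - x_2 to the basis.

The other S-polynomials (S(f_1,g_3), S(f_2,g_3)) all reduce to 0 modulo the current basis, so we have a Gröbner basis.
Inter-reduce: drop elements whose leading term is divisible by another's, tail-reduce, and make monic.

G = {x_2^2 + x_2, x_1 - x_2 + 1}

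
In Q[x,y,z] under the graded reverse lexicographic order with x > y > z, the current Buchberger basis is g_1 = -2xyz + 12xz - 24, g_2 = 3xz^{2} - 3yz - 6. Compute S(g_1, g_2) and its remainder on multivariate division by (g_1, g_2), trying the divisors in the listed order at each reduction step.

S(g_1, g_2) = y^{2}z - 6xz^{2} + 2y + 12z; remainder on division = y^{2}z - 6yz + 2y + 12z - 12.

lcm(LM(g_1), LM(g_2)) = xyz^{2}.
S = (lcm/LT(g_1))·g_1 − (lcm/LT(g_2))·g_2 = y^{2}z - 6xz^{2} + 2y + 12z.
Reduce S modulo (g_1, g_2) in that order:
  leading term y^{2}z: no divisor's leading term divides it; move y^{2}z to the remainder.
  leading term xz^{2}: subtract (-2)·g_2 from -6xz^{2} + 2y + 12z → -6yz + 2y + 12z - 12
  leading term yz: no divisor's leading term divides it; move -6yz to the remainder.
  leading term y: no divisor's leading term divides it; move 2y to the remainder.
  leading term z: no divisor's leading term divides it; move 12z to the remainder.
  leading term 1: no divisor's leading term divides it; move -12 to the remainder.
The remainder y^{2}z - 6yz + 2y + 12z - 12 is nonzero, so it would be added as the next basis element.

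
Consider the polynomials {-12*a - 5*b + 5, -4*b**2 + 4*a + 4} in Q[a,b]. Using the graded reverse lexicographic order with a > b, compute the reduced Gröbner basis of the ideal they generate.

The reduced Gröbner basis is the canonical form of the ideal for this ordering.

f_1 = -12*a - 5*b + 5, LT = a.
f_2 = -4*b**2 + 4*a + 4, LT = b**2.

The S-polynomials (S(f_1,f_2)) all reduce to 0 modulo the current basis, so we have a Gröbner basis.

G = {b**2 + 5/12*b - 17/12, a + 5/12*b - 5/12}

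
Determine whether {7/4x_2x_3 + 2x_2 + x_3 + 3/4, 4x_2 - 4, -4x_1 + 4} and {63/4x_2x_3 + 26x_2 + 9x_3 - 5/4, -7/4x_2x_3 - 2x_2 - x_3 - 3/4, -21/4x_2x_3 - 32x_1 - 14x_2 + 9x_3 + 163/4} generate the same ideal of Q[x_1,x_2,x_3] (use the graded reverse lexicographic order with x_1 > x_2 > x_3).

Two ideals are equal iff their reduced Gröbner bases coincide (the reduced basis is unique for a fixed ordering).
Buchberger on the first generating set:
f_1 = 7/4x_2x_3 + 2x_2 + x_3 + 3/4, LT = x_2x_3.
f_2 = 4x_2 - 4, LT = x_2.
f_3 = -4x_1 + 4, LT = x_1.

S(f_1,f_2): lcm = x_2x_3. S = 8/7x_2 + 11/7x_3 + 3/7.
  reduce S modulo (f_1, f_2, f_3):
  remainder 11/7x_3 + 11/7 ≠ 0; add g_4 = 11/7x_3 + 11/7 to the basis.

The other S-polynomials (S(f_1,f_3), S(f_2,f_3), S(f_1,g_4), S(f_2,g_4), S(f_3,g_4)) all reduce to 0 modulo the current basis, so we have a Gröbner basis.
Inter-reduce: drop elements whose leading term is divisible by another's, tail-reduce, and make monic.
Reduced Gröbner basis: {x_1 - 1, x_2 - 1, x_3 + 1}.

Buchberger on the second generating set:
h_1 = 63/4x_2x_3 + 26x_2 + 9x_3 - 5/4, LT = x_2x_3.
h_2 = -7/4x_2x_3 - 2x_2 - x_3 - 3/4, LT = x_2x_3.
h_3 = -21/4x_2x_3 - 32x_1 - 14x_2 + 9x_3 + 163/4, LT = x_2x_3.

S(h_1,h_2): lcm = x_2x_3. S = 32/63x_2 - 32/63.
  reduce S modulo (h_1, h_2, h_3):
  remainder 32/63x_2 - 32/63 ≠ 0; add k_4 = 32/63x_2 - 32/63 to the basis.

S(h_1,h_3): lcm = x_2x_3. S = -128/21x_1 - 64/63x_2 + 16/7x_3 + 484/63.
  reduce S modulo (h_1, h_2, h_3, k_4):
  remainder -128/21x_1 + 16/7x_3 + 20/3 ≠ 0; add k_5 = -128/21x_1 + 16/7x_3 + 20/3 to the basis.

S(h_1,k_4): lcm = x_2x_3. S = 104/63x_2 + 11/7x_3 - 5/63.
  reduce S modulo (h_1, h_2, h_3, k_4, k_5):
  remainder 11/7x_3 + 11/7 ≠ 0; add k_6 = 11/7x_3 + 11/7 to the basis.

The other S-polynomials (S(h_2,h_3), S(h_2,k_4), S(h_3,k_4), S(h_1,k_5), S(h_2,k_5), S(h_3,k_5), S(k_4,k_5), S(h_1,k_6), S(h_2,k_6), S(h_3,k_6), S(k_4,k_6), S(k_5,k_6)) all reduce to 0 modulo the current basis, so we have a Gröbner basis.
Inter-reduce: drop elements whose leading term is divisible by another's, tail-reduce, and make monic.
Reduced Gröbner basis: {x_1 - 23/32, x_2 - 1, x_3 + 1}.

Since the reduced bases disagree, the two ideals are not the same.
The same test decides containment: I ⊆ J iff every generator of I reduces to 0 modulo a Gröbner basis of J.

No, the ideals differ.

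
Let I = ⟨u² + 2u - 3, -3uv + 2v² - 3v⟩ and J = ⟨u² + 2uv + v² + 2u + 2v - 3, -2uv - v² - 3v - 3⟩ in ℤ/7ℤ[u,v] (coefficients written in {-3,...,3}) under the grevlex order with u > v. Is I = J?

No, the ideals differ.

Since reduced Gröbner bases are canonical representatives of ideals under a given ordering, it suffices to compute and compare them.
Buchberger on the first generating set:
f_1 = u² + 2u - 3, LT = u².
f_2 = -3uv + 2v² - 3v, LT = uv.

S(f_1,f_2): lcm = u²v. S = 3uv² + uv - 3v.
  reduce S modulo (f_1, f_2):
  remainder 2v³ + 3v ≠ 0; add g_3 = 2v³ + 3v to the basis.

The other S-polynomials (S(f_1,g_3), S(f_2,g_3)) all reduce to 0 modulo the current basis, so we have a Gröbner basis.
Inter-reduce: drop elements whose leading term is divisible by another's, tail-reduce, and make monic.
Reduced Gröbner basis: {v³ - 2v, u² + 2u - 3, uv - 3v² + v}.

Buchberger on the second generating set:
h_1 = u² + 2uv + v² + 2u + 2v - 3, LT = u².
h_2 = -2uv - v² - 3v - 3, LT = uv.

S(h_1,h_2): lcm = u²v. S = -2uv² + v³ - 3uv + 2v² + 2u - 3v.
  reduce S modulo (h_1, h_2):
  remainder 2v³ + 3v² + 2u + v + 1 ≠ 0; add k_3 = 2v³ + 3v² + 2u + v + 1 to the basis.

The other S-polynomials (S(h_1,k_3), S(h_2,k_3)) all reduce to 0 modulo the current basis, so we have a Gröbner basis.
Inter-reduce: drop elements whose leading term is divisible by another's, tail-reduce, and make monic.
Reduced Gröbner basis: {v³ - 2v² + u - 3v - 3, u² + 2u - v + 1, uv - 3v² - 2v - 2}.

Since the reduced bases disagree, the two ideals are not the same.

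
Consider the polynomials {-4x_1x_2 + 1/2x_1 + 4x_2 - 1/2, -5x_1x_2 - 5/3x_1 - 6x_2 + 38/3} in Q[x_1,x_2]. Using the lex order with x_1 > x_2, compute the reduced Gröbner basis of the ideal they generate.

G = {x_1 + 24/5x_2 - 29/5, x_2^2 - 9/8x_2 + 1/8}

f_1 = -4x_1x_2 + 1/2x_1 + 4x_2 - 1/2, LT = x_1x_2.
f_2 = -5x_1x_2 - 5/3x_1 - 6x_2 + 38/3, LT = x_1x_2.

S(f_1,f_2): lcm = x_1x_2. S = -11/24x_1 - 11/5x_2 + 319/120.
  reduce S modulo (f_1, f_2):
  remainder -11/24x_1 - 11/5x_2 + 319/120 ≠ 0; add g_3 = -11/24x_1 - 11/5x_2 + 319/120 to the basis.

S(f_1,g_3): lcm = x_1x_2. S = -1/8x_1 - 24/5x_2^2 + 24/5x_2 + 1/8.
  reduce S modulo (f_1, f_2, g_3):
  remainder -24/5x_2^2 + 27/5x_2 - 3/5 ≠ 0; add g_4 = -24/5x_2^2 + 27/5x_2 - 3/5 to the basis.

The other S-polynomials (S(f_2,g_3), S(f_1,g_4), S(f_2,g_4), S(g_3,g_4)) all reduce to 0 modulo the current basis, so we have a Gröbner basis.
Inter-reduce: drop elements whose leading term is divisible by another's, tail-reduce, and make monic.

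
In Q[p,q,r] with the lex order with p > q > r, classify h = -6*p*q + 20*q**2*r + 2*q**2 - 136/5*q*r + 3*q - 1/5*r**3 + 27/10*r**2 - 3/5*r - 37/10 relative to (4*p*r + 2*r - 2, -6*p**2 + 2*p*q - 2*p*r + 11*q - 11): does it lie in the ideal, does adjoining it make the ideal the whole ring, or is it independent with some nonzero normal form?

First compute the reduced Gröbner basis of I by Buchberger's algorithm.
f_1 = 4*p*r + 2*r - 2, LT = p*r.
f_2 = -6*p**2 + 2*p*q - 2*p*r + 11*q - 11, LT = p**2.

S(f_1,f_2): lcm = p**2*r. S = 1/3*p*q*r - 1/3*p*r**2 + 1/2*p*r - 1/2*p + 11/6*q*r - 11/6*r.
  reduce S modulo (f_1, f_2):
  remainder -1/2*p + 5/3*q*r + 1/6*q + 1/6*r**2 - 9/4*r + 1/4 ≠ 0; add k_3 = -1/2*p + 5/3*q*r + 1/6*q + 1/6*r**2 - 9/4*r + 1/4 to the basis.

S(f_1,k_3): lcm = p*r. S = 10/3*q*r**2 + 1/3*q*r + 1/3*r**3 - 9/2*r**2 + r - 1/2.
  reduce S modulo (f_1, f_2, k_3):
  remainder 10/3*q*r**2 + 1/3*q*r + 1/3*r**3 - 9/2*r**2 + r - 1/2 ≠ 0; add k_4 = 10/3*q*r**2 + 1/3*q*r + 1/3*r**3 - 9/2*r**2 + r - 1/2 to the basis.

The other S-polynomials (S(f_2,k_3), S(f_1,k_4), S(f_2,k_4), S(k_3,k_4)) all reduce to 0 modulo the current basis, so we have a Gröbner basis.
Inter-reduce: drop elements whose leading term is divisible by another's, tail-reduce, and make monic.
Reduced Gröbner basis: {p - 10/3*q*r - 1/3*q - 1/3*r**2 + 9/2*r - 1/2, q*r**2 + 1/10*q*r + 1/10*r**3 - 27/20*r**2 + 3/10*r - 3/20}.
Label its elements g_1 = p - 10/3*q*r - 1/3*q - 1/3*r**2 + 9/2*r - 1/2, g_2 = q*r**2 + 1/10*q*r + 1/10*r**3 - 27/20*r**2 + 3/10*r - 3/20.

Reduce h = -6*p*q + 20*q**2*r + 2*q**2 - 136/5*q*r + 3*q - 1/5*r**3 + 27/10*r**2 - 3/5*r - 37/10 modulo G:
  leading term p*q: subtract (-6*q)·g_1 from -6*p*q + 20*q**2*r + 2*q**2 - 136/5*q*r + 3*q - 1/5*r**3 + 27/10*r**2 - 3/5*r - 37/10 → -2*q*r**2 - 1/5*q*r - 1/5*r**3 + 27/10*r**2 - 3/5*r - 37/10
  leading term q*r**2: subtract (-2)·g_2 from -2*q*r**2 - 1/5*q*r - 1/5*r**3 + 27/10*r**2 - 3/5*r - 37/10 → -4
  leading term 1: no divisor's leading term divides it; move -4 to the remainder.
  normal form = -4.
The normal form is nonzero, so h ∉ I. Since h minus its normal form lies in I, I + (h) = I + (n) where n = -4; decide whether this ideal is the whole ring.
Here n = -4 is a nonzero constant, hence a unit: 1 ∈ I + (h), the Gröbner basis of I + (h) is {1}, and the enlarged system has no common solution — adjoining h is inconsistent.

Adjoining -6*p*q + 20*q**2*r + 2*q**2 - 136/5*q*r + 3*q - 1/5*r**3 + 27/10*r**2 - 3/5*r - 37/10 makes the ideal the whole ring: the system is inconsistent.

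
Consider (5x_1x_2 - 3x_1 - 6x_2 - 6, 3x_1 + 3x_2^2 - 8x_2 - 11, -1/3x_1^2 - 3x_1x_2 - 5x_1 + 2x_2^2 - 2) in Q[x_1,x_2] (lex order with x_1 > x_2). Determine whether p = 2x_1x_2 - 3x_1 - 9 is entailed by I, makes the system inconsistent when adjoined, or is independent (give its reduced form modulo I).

First compute the reduced Gröbner basis of I by Buchberger's algorithm.
f_1 = 5x_1x_2 - 3x_1 - 6x_2 - 6, LT = x_1x_2.
f_2 = 3x_1 + 3x_2^2 - 8x_2 - 11, LT = x_1.
f_3 = -1/3x_1^2 - 3x_1x_2 - 5x_1 + 2x_2^2 - 2, LT = x_1^2.

S(f_1,f_2): lcm = x_1x_2. S = -3/5x_1 - x_2^3 + 8/3x_2^2 + 37/15x_2 - 6/5.
  leading term x_1: subtract (-1/5)·f_2 from -3/5x_1 - x_2^3 + 8/3x_2^2 + 37/15x_2 - 6/5 → -x_2^3 + 49/15x_2^2 + 13/15x_2 - 17/5
  leading term x_2^3: no divisor's leading term divides it; move -x_2^3 to the remainder.
  leading term x_2^2: no divisor's leading term divides it; move 49/15x_2^2 to the remainder.
  leading term x_2: no divisor's leading term divides it; move 13/15x_2 to the remainder.
  leading term 1: no divisor's leading term divides it; move -17/5 to the remainder.
  remainder -x_2^3 + 49/15x_2^2 + 13/15x_2 - 17/5 ≠ 0; add h_4 = -x_2^3 + 49/15x_2^2 + 13/15x_2 - 17/5 to the basis.

S(f_1,f_3): lcm = x_1^2x_2. S = -3/5x_1^2 - 9x_1x_2^2 - 81/5x_1x_2 - 6/5x_1 + 6x_2^3 - 6x_2.
  leading term x_1^2: subtract (-1/5x_1)·f_2 from -3/5x_1^2 - 9x_1x_2^2 - 81/5x_1x_2 - 6/5x_1 + 6x_2^3 - 6x_2 → -42/5x_1x_2^2 - 89/5x_1x_2 - 17/5x_1 + 6x_2^3 - 6x_2
  leading term x_1x_2^2: subtract (-42/25x_2)·f_1 from -42/5x_1x_2^2 - 89/5x_1x_2 - 17/5x_1 + 6x_2^3 - 6x_2 → -571/25x_1x_2 - 17/5x_1 + 6x_2^3 - 252/25x_2^2 - 402/25x_2
  leading term x_1x_2: subtract (-571/125)·f_1 from -571/25x_1x_2 - 17/5x_1 + 6x_2^3 - 252/25x_2^2 - 402/25x_2 → -2138/125x_1 + 6x_2^3 - 252/25x_2^2 - 5436/125x_2 - 3426/125
  leading term x_1: subtract (-2138/375)·f_2 from -2138/125x_1 + 6x_2^3 - 252/25x_2^2 - 5436/125x_2 - 3426/125 → 6x_2^3 + 878/125x_2^2 - 33412/375x_2 - 33796/375
  leading term x_2^3: subtract (-6)·h_4 from 6x_2^3 + 878/125x_2^2 - 33412/375x_2 - 33796/375 → 3328/125x_2^2 - 31462/375x_2 - 41446/375
  leading term x_2^2: no divisor's leading term divides it; move 3328/125x_2^2 to the remainder.
  leading term x_2: no divisor's leading term divides it; move -31462/375x_2 to the remainder.
  leading term 1: no divisor's leading term divides it; move -41446/375 to the remainder.
  remainder 3328/125x_2^2 - 31462/375x_2 - 41446/375 ≠ 0; add h_5 = 3328/125x_2^2 - 31462/375x_2 - 41446/375 to the basis.

S(f_2,f_3): lcm = x_1^2. S = x_1x_2^2 - 35/3x_1x_2 - 56/3x_1 + 6x_2^2 - 6.
  leading term x_1x_2^2: subtract (1/5x_2)·f_1 from x_1x_2^2 - 35/3x_1x_2 - 56/3x_1 + 6x_2^2 - 6 → -166/15x_1x_2 - 56/3x_1 + 36/5x_2^2 + 6/5x_2 - 6
  leading term x_1x_2: subtract (-166/75)·f_1 from -166/15x_1x_2 - 56/3x_1 + 36/5x_2^2 + 6/5x_2 - 6 → -1898/75x_1 + 36/5x_2^2 - 302/25x_2 - 482/25
  leading term x_1: subtract (-1898/225)·f_2 from -1898/75x_1 + 36/5x_2^2 - 302/25x_2 - 482/25 → 2438/75x_2^2 - 17902/225x_2 - 25216/225
  leading term x_2^2: subtract (6095/4992)·h_5 from 2438/75x_2^2 - 17902/225x_2 - 25216/225 → 171265/7488x_2 + 171265/7488
  leading term x_2: no divisor's leading term divides it; move 171265/7488x_2 to the remainder.
  leading term 1: no divisor's leading term divides it; move 171265/7488 to the remainder.
  remainder 171265/7488x_2 + 171265/7488 ≠ 0; add h_6 = 171265/7488x_2 + 171265/7488 to the basis.

S(f_1,h_4): lcm = x_1x_2^3. S = 8/3x_1x_2^2 + 13/15x_1x_2 - 17/5x_1 - 6/5x_2^3 - 6/5x_2^2.
  leading term x_1x_2^2: subtract (8/15x_2)·f_1 from 8/3x_1x_2^2 + 13/15x_1x_2 - 17/5x_1 - 6/5x_2^3 - 6/5x_2^2 → 37/15x_1x_2 - 17/5x_1 - 6/5x_2^3 + 2x_2^2 + 16/5x_2
  leading term x_1x_2: subtract (37/75)·f_1 from 37/15x_1x_2 - 17/5x_1 - 6/5x_2^3 + 2x_2^2 + 16/5x_2 → -48/25x_1 - 6/5x_2^3 + 2x_2^2 + 154/25x_2 + 74/25
  leading term x_1: subtract (-16/25)·f_2 from -48/25x_1 - 6/5x_2^3 + 2x_2^2 + 154/25x_2 + 74/25 → -6/5x_2^3 + 98/25x_2^2 + 26/25x_2 - 102/25
  leading term x_2^3: subtract (6/5)·h_4 from -6/5x_2^3 + 98/25x_2^2 + 26/25x_2 - 102/25 → 0
  remainder 0.

S(f_2,h_4): leading monomials are coprime, so the S-polynomial reduces to 0 (Buchberger's first criterion).
S(f_3,h_4): leading monomials are coprime, so the S-polynomial reduces to 0 (Buchberger's first criterion).
S(f_1,h_5): lcm = x_1x_2^2. S = 63679/24960x_1x_2 + 20723/4992x_1 - 6/5x_2^2 - 6/5x_2.
  leading term x_1x_2: subtract (63679/124800)·f_1 from 63679/24960x_1x_2 + 20723/4992x_1 - 6/5x_2^2 - 6/5x_2 → 88639/15600x_1 - 6/5x_2^2 + 38719/20800x_2 + 63679/20800
  leading term x_1: subtract (88639/46800)·f_2 from 88639/15600x_1 - 6/5x_2^2 + 38719/20800x_2 + 63679/20800 → -107359/15600x_2^2 + 3184919/187200x_2 + 4473227/187200
  leading term x_2^2: subtract (-536795/2076672)·h_5 from -107359/15600x_2^2 + 3184919/187200x_2 + 4473227/187200 → -14557525/3115008x_2 - 14557525/3115008
  leading term x_2: subtract (-85/416)·h_6 from -14557525/3115008x_2 - 14557525/3115008 → 0
  remainder 0.

S(f_2,h_5): leading monomials are coprime, so the S-polynomial reduces to 0 (Buchberger's first criterion).
S(f_3,h_5): leading monomials are coprime, so the S-polynomial reduces to 0 (Buchberger's first criterion).
S(h_4,h_5): lcm = x_2^3. S = -2881/24960x_2^2 + 81983/24960x_2 + 17/5.
  leading term x_2^2: subtract (-72025/16613376)·h_5 from -2881/24960x_2^2 + 81983/24960x_2 + 17/5 → 72787625/24920064x_2 + 72787625/24920064
  leading term x_2: subtract (425/3328)·h_6 from 72787625/24920064x_2 + 72787625/24920064 → 0
  remainder 0.

S(f_1,h_6): lcm = x_1x_2. S = -8/5x_1 - 6/5x_2 - 6/5.
  leading term x_1: subtract (-8/15)·f_2 from -8/5x_1 - 6/5x_2 - 6/5 → 8/5x_2^2 - 82/15x_2 - 106/15
  leading term x_2^2: subtract (25/416)·h_5 from 8/5x_2^2 - 82/15x_2 - 106/15 → -265/624x_2 - 265/624
  leading term x_2: subtract (-636/34253)·h_6 from -265/624x_2 - 265/624 → 0
  remainder 0.

S(f_2,h_6): leading monomials are coprime, so the S-polynomial reduces to 0 (Buchberger's first criterion).
S(f_3,h_6): leading monomials are coprime, so the S-polynomial reduces to 0 (Buchberger's first criterion).
S(h_4,h_6): lcm = x_2^3. S = -64/15x_2^2 - 13/15x_2 + 17/5.
  leading term x_2^2: subtract (-25/156)·h_5 from -64/15x_2^2 - 13/15x_2 + 17/5 → -3349/234x_2 - 3349/234
  leading term x_2: subtract (-107168/171265)·h_6 from -3349/234x_2 - 3349/234 → 0
  remainder 0.

S(h_5,h_6): lcm = x_2^2. S = -20723/4992x_2 - 20723/4992.
  leading term x_2: subtract (-62169/342530)·h_6 from -20723/4992x_2 - 20723/4992 → 0
  remainder 0.

Every S-polynomial of the final basis reduces to 0, so we have a Gröbner basis.
Inter-reduce: drop elements whose leading term is divisible by another's, tail-reduce, and make monic.
Reduced Gröbner basis: {x_1, x_2 + 1}.
Label its elements g_1 = x_1, g_2 = x_2 + 1.

Reduce p = 2x_1x_2 - 3x_1 - 9 modulo G:
  leading term x_1x_2: subtract (2x_2)·g_1 from 2x_1x_2 - 3x_1 - 9 → -3x_1 - 9
  leading term x_1: subtract (-3)·g_1 from -3x_1 - 9 → -9
  leading term 1: no divisor's leading term divides it; move -9 to the remainder.
  normal form = -9.
The normal form is nonzero, so p ∉ I. Since p minus its normal form lies in I, I + (p) = I + (r) where r = -9; decide whether this ideal is the whole ring.
Here r = -9 is a nonzero constant, hence a unit: 1 ∈ I + (p), the Gröbner basis of I + (p) is {1}, and the enlarged system has no common solution — adjoining p is inconsistent.

Adjoining 2x_1x_2 - 3x_1 - 9 makes the ideal the whole ring: the system is inconsistent.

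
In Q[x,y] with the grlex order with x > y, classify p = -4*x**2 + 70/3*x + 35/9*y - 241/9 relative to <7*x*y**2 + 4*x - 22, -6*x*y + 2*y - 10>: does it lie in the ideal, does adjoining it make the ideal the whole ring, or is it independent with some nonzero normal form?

-4*x**2 + 70/3*x + 35/9*y - 241/9 lies in I (it reduces to 0).

First compute the reduced Gröbner basis of I by Buchberger's algorithm.
f_1 = 7*x*y**2 + 4*x - 22, LT = x*y**2.
f_2 = -6*x*y + 2*y - 10, LT = x*y.

S(f_1,f_2): lcm = x*y**2. S = 1/3*y**2 + 4/7*x - 5/3*y - 22/7.
  leading term y**2: no divisor's leading term divides it; move 1/3*y**2 to the remainder.
  leading term x: no divisor's leading term divides it; move 4/7*x to the remainder.
  leading term y: no divisor's leading term divides it; move -5/3*y to the remainder.
  leading term 1: no divisor's leading term divides it; move -22/7 to the remainder.
  remainder 1/3*y**2 + 4/7*x - 5/3*y - 22/7 ≠ 0; add h_3 = 1/3*y**2 + 4/7*x - 5/3*y - 22/7 to the basis.

S(f_1,h_3): lcm = x*y**2. S = -12/7*x**2 + 5*x*y + 10*x - 22/7.
  leading term x**2: no divisor's leading term divides it; move -12/7*x**2 to the remainder.
  leading term x*y: subtract (-5/6)·f_2 from 5*x*y + 10*x - 22/7 → 10*x + 5/3*y - 241/21
  leading term x: no divisor's leading term divides it; move 10*x to the remainder.
  leading term y: no divisor's leading term divides it; move 5/3*y to the remainder.
  leading term 1: no divisor's leading term divides it; move -241/21 to the remainder.
  remainder -12/7*x**2 + 10*x + 5/3*y - 241/21 ≠ 0; add h_4 = -12/7*x**2 + 10*x + 5/3*y - 241/21 to the basis.

S(f_2,h_3): lcm = x*y**2. S = -12/7*x**2 + 5*x*y - 1/3*y**2 + 66/7*x + 5/3*y.
  leading term x**2: subtract (1)·h_4 from -12/7*x**2 + 5*x*y - 1/3*y**2 + 66/7*x + 5/3*y → 5*x*y - 1/3*y**2 - 4/7*x + 241/21
  leading term x*y: subtract (-5/6)·f_2 from 5*x*y - 1/3*y**2 - 4/7*x + 241/21 → -1/3*y**2 - 4/7*x + 5/3*y + 22/7
  leading term y**2: subtract (-1)·h_3 from -1/3*y**2 - 4/7*x + 5/3*y + 22/7 → 0
  remainder 0.

S(f_1,h_4): lcm = x**2*y**2. S = 35/6*x*y**2 + 35/36*y**3 + 4/7*x**2 - 241/36*y**2 - 22/7*x.
  leading term x*y**2: subtract (5/6)·f_1 from 35/6*x*y**2 + 35/36*y**3 + 4/7*x**2 - 241/36*y**2 - 22/7*x → 35/36*y**3 + 4/7*x**2 - 241/36*y**2 - 136/21*x + 55/3
  leading term y**3: subtract (35/12*y)·h_3 from 35/36*y**3 + 4/7*x**2 - 241/36*y**2 - 136/21*x + 55/3 → 4/7*x**2 - 5/3*x*y - 11/6*y**2 - 136/21*x + 55/6*y + 55/3
  leading term x**2: subtract (-1/3)·h_4 from 4/7*x**2 - 5/3*x*y - 11/6*y**2 - 136/21*x + 55/6*y + 55/3 → -5/3*x*y - 11/6*y**2 - 22/7*x + 175/18*y + 914/63
  leading term x*y: subtract (5/18)·f_2 from -5/3*x*y - 11/6*y**2 - 22/7*x + 175/18*y + 914/63 → -11/6*y**2 - 22/7*x + 55/6*y + 121/7
  leading term y**2: subtract (-11/2)·h_3 from -11/6*y**2 - 22/7*x + 55/6*y + 121/7 → 0
  remainder 0.

S(f_2,h_4): lcm = x**2*y. S = 11/2*x*y + 35/36*y**2 + 5/3*x - 241/36*y.
  leading term x*y: subtract (-11/12)·f_2 from 11/2*x*y + 35/36*y**2 + 5/3*x - 241/36*y → 35/36*y**2 + 5/3*x - 175/36*y - 55/6
  leading term y**2: subtract (35/12)·h_3 from 35/36*y**2 + 5/3*x - 175/36*y - 55/6 → 0
  remainder 0.

S(h_3,h_4): leading monomials are coprime, so the S-polynomial reduces to 0 (Buchberger's first criterion).
Every S-polynomial of the final basis reduces to 0, so we have a Gröbner basis.
Inter-reduce: drop elements whose leading term is divisible by another's, tail-reduce, and make monic.
Reduced Gröbner basis: {x**2 - 35/6*x - 35/36*y + 241/36, x*y - 1/3*y + 5/3, y**2 + 12/7*x - 5*y - 66/7}.
Label its elements g_1 = x**2 - 35/6*x - 35/36*y + 241/36, g_2 = x*y - 1/3*y + 5/3, g_3 = y**2 + 12/7*x - 5*y - 66/7.

Reduce p = -4*x**2 + 70/3*x + 35/9*y - 241/9 modulo G:
  leading term x**2: subtract (-4)·g_1 from -4*x**2 + 70/3*x + 35/9*y - 241/9 → 0
  normal form = 0.
Since the normal form is 0, p ∈ I.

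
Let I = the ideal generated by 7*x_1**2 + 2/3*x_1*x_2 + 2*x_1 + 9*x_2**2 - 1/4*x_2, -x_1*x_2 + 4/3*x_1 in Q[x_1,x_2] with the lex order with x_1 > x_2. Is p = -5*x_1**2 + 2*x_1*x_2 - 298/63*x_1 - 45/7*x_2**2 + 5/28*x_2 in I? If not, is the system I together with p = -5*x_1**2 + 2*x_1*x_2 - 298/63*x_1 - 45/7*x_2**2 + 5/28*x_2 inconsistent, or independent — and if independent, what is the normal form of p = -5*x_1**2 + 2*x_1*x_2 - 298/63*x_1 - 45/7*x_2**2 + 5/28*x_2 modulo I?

First compute the reduced Gröbner basis of I by Buchberger's algorithm.
f_1 = 7*x_1**2 + 2/3*x_1*x_2 + 2*x_1 + 9*x_2**2 - 1/4*x_2, LT = x_1**2.
f_2 = -x_1*x_2 + 4/3*x_1, LT = x_1*x_2.

S(f_1,f_2): lcm = x_1**2*x_2. S = 4/3*x_1**2 + 2/21*x_1*x_2**2 + 2/7*x_1*x_2 + 9/7*x_2**3 - 1/28*x_2**2.
  reduce S modulo (f_1, f_2):
  remainder 9/7*x_2**3 - 7/4*x_2**2 + 1/21*x_2 ≠ 0; add h_3 = 9/7*x_2**3 - 7/4*x_2**2 + 1/21*x_2 to the basis.

The other S-polynomials (S(f_1,h_3), S(f_2,h_3)) all reduce to 0 modulo the current basis, so we have a Gröbner basis.
Inter-reduce: drop elements whose leading term is divisible by another's, tail-reduce, and make monic.
Reduced Gröbner basis: {x_1**2 + 26/63*x_1 + 9/7*x_2**2 - 1/28*x_2, x_1*x_2 - 4/3*x_1, x_2**3 - 49/36*x_2**2 + 1/27*x_2}.
Label its elements g_1 = x_1**2 + 26/63*x_1 + 9/7*x_2**2 - 1/28*x_2, g_2 = x_1*x_2 - 4/3*x_1, g_3 = x_2**3 - 49/36*x_2**2 + 1/27*x_2.

Reduce p = -5*x_1**2 + 2*x_1*x_2 - 298/63*x_1 - 45/7*x_2**2 + 5/28*x_2 modulo G:
  leading term x_1**2: subtract (-5)·g_1 from -5*x_1**2 + 2*x_1*x_2 - 298/63*x_1 - 45/7*x_2**2 + 5/28*x_2 → 2*x_1*x_2 - 8/3*x_1
  leading term x_1*x_2: subtract (2)·g_2 from 2*x_1*x_2 - 8/3*x_1 → 0
  normal form = 0.
Since the normal form is 0, p ∈ I.

Ideal membership is decidable via reduction modulo a Gröbner basis.

-5*x_1**2 + 2*x_1*x_2 - 298/63*x_1 - 45/7*x_2**2 + 5/28*x_2 lies in I (it reduces to 0).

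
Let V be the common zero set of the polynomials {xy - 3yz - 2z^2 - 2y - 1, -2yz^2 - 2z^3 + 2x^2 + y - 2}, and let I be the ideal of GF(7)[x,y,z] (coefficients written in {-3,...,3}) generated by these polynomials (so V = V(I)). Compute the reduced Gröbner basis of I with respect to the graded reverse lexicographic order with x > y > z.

f_1 = xy - 3yz - 2z^2 - 2y - 1, LT = xy.
f_2 = -2yz^2 - 2z^3 + 2x^2 + y - 2, LT = yz^2.

S(f_1,f_2): lcm = xyz^2. S = -xz^3 - 3yz^3 - 2z^4 + x^3 - 2yz^2 - 3xy - z^2 - x.
  leading term xz^3: no divisor's leading term divides it; move -xz^3 to the remainder.
  leading term yz^3: subtract (-2z)·f_2 from -3yz^3 - 2z^4 + x^3 - 2yz^2 - 3xy - z^2 - x → z^4 + x^3 - 3x^2z - 2yz^2 - 3xy + 2yz - z^2 - x + 3z
  leading term z^4: no divisor's leading term divides it; move z^4 to the remainder.
  leading term x^3: no divisor's leading term divides it; move x^3 to the remainder.
  leading term x^2z: no divisor's leading term divides it; move -3x^2z to the remainder.
  leading term yz^2: subtract (1)·f_2 from -2yz^2 - 3xy + 2yz - z^2 - x + 3z → 2z^3 - 2x^2 - 3xy + 2yz - z^2 - x - y + 3z + 2
  leading term z^3: no divisor's leading term divides it; move 2z^3 to the remainder.
  leading term x^2: no divisor's leading term divides it; move -2x^2 to the remainder.
  leading term xy: subtract (-3)·f_1 from -3xy + 2yz - z^2 - x - y + 3z + 2 → -x + 3z - 1
  leading term x: no divisor's leading term divides it; move -x to the remainder.
  leading term z: no divisor's leading term divides it; move 3z to the remainder.
  leading term 1: no divisor's leading term divides it; move -1 to the remainder.
  remainder -xz^3 + z^4 + x^3 - 3x^2z + 2z^3 - 2x^2 - x + 3z - 1 ≠ 0; add g_3 = -xz^3 + z^4 + x^3 - 3x^2z + 2z^3 - 2x^2 - x + 3z - 1 to the basis.

S(f_1,g_3): lcm = xyz^3. S = -2yz^4 - 2z^5 + x^3y - 3x^2yz - 2x^2y - z^3 - xy + 3yz - y.
  leading term yz^4: subtract (z^2)·f_2 from -2yz^4 - 2z^5 + x^3y - 3x^2yz - 2x^2y - z^3 - xy + 3yz - y → x^3y - 3x^2yz - 2x^2z^2 - 2x^2y - yz^2 - z^3 - xy + 3yz + 2z^2 - y
  leading term x^3y: subtract (x^2)·f_1 from x^3y - 3x^2yz - 2x^2z^2 - 2x^2y - yz^2 - z^3 - xy + 3yz + 2z^2 - y → -yz^2 - z^3 + x^2 - xy + 3yz + 2z^2 - y
  leading term yz^2: subtract (-3)·f_2 from -yz^2 - z^3 + x^2 - xy + 3yz + 2z^2 - y → -xy + 3yz + 2z^2 + 2y + 1
  leading term xy: subtract (-1)·f_1 from -xy + 3yz + 2z^2 + 2y + 1 → 0
  remainder 0.

S(f_2,g_3): lcm = xyz^3. S = xz^4 + yz^4 + x^3y - x^3z - 3x^2yz + 2yz^3 - 2x^2y + 3xyz - xy + xz + 3yz - y.
  leading term xz^4: subtract (-z)·g_3 from xz^4 + yz^4 + x^3y - x^3z - 3x^2yz + 2yz^3 - 2x^2y + 3xyz - xy + xz + 3yz - y → yz^4 + z^5 + x^3y - 3x^2yz - 3x^2z^2 + 2yz^3 + 2z^4 - 2x^2y - 2x^2z + 3xyz - xy + 3yz + 3z^2 - y - z
  leading term yz^4: subtract (3z^2)·f_2 from yz^4 + z^5 + x^3y - 3x^2yz - 3x^2z^2 + 2yz^3 + 2z^4 - 2x^2y - 2x^2z + 3xyz - xy + 3yz + 3z^2 - y - z → x^3y - 3x^2yz - 2x^2z^2 + 2yz^3 + 2z^4 - 2x^2y - 2x^2z + 3xyz - 3yz^2 - xy + 3yz + 2z^2 - y - z
  leading term x^3y: subtract (x^2)·f_1 from x^3y - 3x^2yz - 2x^2z^2 + 2yz^3 + 2z^4 - 2x^2y - 2x^2z + 3xyz - 3yz^2 - xy + 3yz + 2z^2 - y - z → 2yz^3 + 2z^4 - 2x^2z + 3xyz - 3yz^2 + x^2 - xy + 3yz + 2z^2 - y - z
  leading term yz^3: subtract (-z)·f_2 from 2yz^3 + 2z^4 - 2x^2z + 3xyz - 3yz^2 + x^2 - xy + 3yz + 2z^2 - y - z → 3xyz - 3yz^2 + x^2 - xy - 3yz + 2z^2 - y - 3z
  leading term xyz: subtract (3z)·f_1 from 3xyz - 3yz^2 + x^2 - xy - 3yz + 2z^2 - y - 3z → -yz^2 - z^3 + x^2 - xy + 3yz + 2z^2 - y
  leading term yz^2: subtract (-3)·f_2 from -yz^2 - z^3 + x^2 - xy + 3yz + 2z^2 - y → -xy + 3yz + 2z^2 + 2y + 1
  leading term xy: subtract (-1)·f_1 from -xy + 3yz + 2z^2 + 2y + 1 → 0
  remainder 0.

Every S-polynomial of the final basis reduces to 0, so we have a Gröbner basis.

G = {xz^3 - z^4 - x^3 + 3x^2z - 2z^3 + 2x^2 + x - 3z + 1, yz^2 + z^3 - x^2 + 3y + 1, xy - 3yz - 2z^2 - 2y - 1}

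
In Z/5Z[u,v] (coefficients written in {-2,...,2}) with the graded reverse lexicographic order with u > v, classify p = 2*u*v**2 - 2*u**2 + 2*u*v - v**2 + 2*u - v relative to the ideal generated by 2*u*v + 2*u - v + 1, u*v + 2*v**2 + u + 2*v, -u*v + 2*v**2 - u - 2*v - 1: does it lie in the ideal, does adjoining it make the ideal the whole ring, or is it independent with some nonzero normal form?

2*u*v**2 - 2*u**2 + 2*u*v - v**2 + 2*u - v is independent of I; its normal form modulo I is -v - 2.

First compute the reduced Gröbner basis of I by Buchberger's algorithm.
f_1 = 2*u*v + 2*u - v + 1, LT = u*v.
f_2 = u*v + 2*v**2 + u + 2*v, LT = u*v.
f_3 = -u*v + 2*v**2 - u - 2*v - 1, LT = u*v.

S(f_1,f_2): lcm = u*v. S = -2*v**2 - 2.
  leading term v**2: no divisor's leading term divides it; move -2*v**2 to the remainder.
  leading term 1: no divisor's leading term divides it; move -2 to the remainder.
  remainder -2*v**2 - 2 ≠ 0; add h_4 = -2*v**2 - 2 to the basis.

S(f_1,f_3): lcm = u*v. S = 2*v**2 + 2.
  leading term v**2: subtract (-1)·h_4 from 2*v**2 + 2 → 0
  remainder 0.

S(f_2,f_3): lcm = u*v. S = -v**2 - 1.
  leading term v**2: subtract (-2)·h_4 from -v**2 - 1 → 0
  remainder 0.

S(f_1,h_4): lcm = u*v**2. S = u*v + 2*v**2 - u - 2*v.
  leading term u*v: subtract (-2)·f_1 from u*v + 2*v**2 - u - 2*v → 2*v**2 - 2*u + v + 2
  leading term v**2: subtract (-1)·h_4 from 2*v**2 - 2*u + v + 2 → -2*u + v
  leading term u: no divisor's leading term divides it; move -2*u to the remainder.
  leading term v: no divisor's leading term divides it; move v to the remainder.
  remainder -2*u + v ≠ 0; add h_5 = -2*u + v to the basis.

S(f_2,h_4): lcm = u*v**2. S = 2*v**3 + u*v + 2*v**2 - u.
  leading term v**3: subtract (-v)·h_4 from 2*v**3 + u*v + 2*v**2 - u → u*v + 2*v**2 - u - 2*v
  leading term u*v: subtract (-2)·f_1 from u*v + 2*v**2 - u - 2*v → 2*v**2 - 2*u + v + 2
  leading term v**2: subtract (-1)·h_4 from 2*v**2 - 2*u + v + 2 → -2*u + v
  leading term u: subtract (1)·h_5 from -2*u + v → 0
  remainder 0.

S(f_3,h_4): lcm = u*v**2. S = -2*v**3 + u*v + 2*v**2 - u + v.
  leading term v**3: subtract (v)·h_4 from -2*v**3 + u*v + 2*v**2 - u + v → u*v + 2*v**2 - u - 2*v
  leading term u*v: subtract (-2)·f_1 from u*v + 2*v**2 - u - 2*v → 2*v**2 - 2*u + v + 2
  leading term v**2: subtract (-1)·h_4 from 2*v**2 - 2*u + v + 2 → -2*u + v
  leading term u: subtract (1)·h_5 from -2*u + v → 0
  remainder 0.

S(f_1,h_5): lcm = u*v. S = -2*v**2 + u + 2*v - 2.
  leading term v**2: subtract (1)·h_4 from -2*v**2 + u + 2*v - 2 → u + 2*v
  leading term u: subtract (2)·h_5 from u + 2*v → 0
  remainder 0.

S(f_2,h_5): lcm = u*v. S = u + 2*v.
  leading term u: subtract (2)·h_5 from u + 2*v → 0
  remainder 0.

S(f_3,h_5): lcm = u*v. S = v**2 + u + 2*v + 1.
  leading term v**2: subtract (2)·h_4 from v**2 + u + 2*v + 1 → u + 2*v
  leading term u: subtract (2)·h_5 from u + 2*v → 0
  remainder 0.

S(h_4,h_5): leading monomials are coprime, so the S-polynomial reduces to 0 (Buchberger's first criterion).
Every S-polynomial of the final basis reduces to 0, so we have a Gröbner basis.
Inter-reduce: drop elements whose leading term is divisible by another's, tail-reduce, and make monic.
Reduced Gröbner basis: {v**2 + 1, u + 2*v}.
Label its elements g_1 = v**2 + 1, g_2 = u + 2*v.

Reduce p = 2*u*v**2 - 2*u**2 + 2*u*v - v**2 + 2*u - v modulo G:
  leading term u*v**2: subtract (2*u)·g_1 from 2*u*v**2 - 2*u**2 + 2*u*v - v**2 + 2*u - v → -2*u**2 + 2*u*v - v**2 - v
  leading term u**2: subtract (-2*u)·g_2 from -2*u**2 + 2*u*v - v**2 - v → u*v - v**2 - v
  leading term u*v: subtract (v)·g_2 from u*v - v**2 - v → 2*v**2 - v
  leading term v**2: subtract (2)·g_1 from 2*v**2 - v → -v - 2
  leading term v: no divisor's leading term divides it; move -v to the remainder.
  leading term 1: no divisor's leading term divides it; move -2 to the remainder.
  normal form = -v - 2.
The normal form is nonzero, so p ∉ I. Since p minus its normal form lies in I, I + (p) = I + (r) where r = -v - 2; decide whether this ideal is the whole ring.
Run Buchberger on G together with r (pairs among the g_i already reduce to 0 since G is a Gröbner basis):
g_1 = v**2 + 1, LT = v**2.
g_2 = u + 2*v, LT = u.
r = -v - 2, LT = v.

S(g_1,g_2): leading monomials are coprime, so the S-polynomial reduces to 0 (Buchberger's first criterion).
S(g_1,r): lcm = v**2. S = -2*v + 1.
  leading term v: subtract (2)·r from -2*v + 1 → 0
  remainder 0.

S(g_2,r): leading monomials are coprime, so the S-polynomial reduces to 0 (Buchberger's first criterion).
Every S-polynomial of the final basis reduces to 0, so we have a Gröbner basis.
Inter-reduce: drop elements whose leading term is divisible by another's, tail-reduce, and make monic.
Reduced Gröbner basis: {u + 1, v + 2}.
The reduced Gröbner basis of I + (p) is {u + 1, v + 2} ≠ {1}, a proper ideal, so the enlarged system stays consistent: p is independent of I, with normal form -v - 2.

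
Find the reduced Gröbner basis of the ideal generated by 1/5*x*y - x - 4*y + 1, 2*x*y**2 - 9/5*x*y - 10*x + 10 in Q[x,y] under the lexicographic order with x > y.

G = {x + 40/31*y**2 + 154/31*y - 1, y**3 - 23/20*y**2 - 181/40*y}

This is the nonlinear analogue of row-reducing a linear system.

f_1 = 1/5*x*y - x - 4*y + 1, LT = x*y.
f_2 = 2*x*y**2 - 9/5*x*y - 10*x + 10, LT = x*y**2.

S(f_1,f_2): lcm = x*y**2. S = -41/10*x*y + 5*x - 20*y**2 + 5*y - 5.
  leading term x*y: subtract (-41/2)·f_1 from -41/10*x*y + 5*x - 20*y**2 + 5*y - 5 → -31/2*x - 20*y**2 - 77*y + 31/2
  leading term x: no divisor's leading term divides it; move -31/2*x to the remainder.
  leading term y**2: no divisor's leading term divides it; move -20*y**2 to the remainder.
  leading term y: no divisor's leading term divides it; move -77*y to the remainder.
  leading term 1: no divisor's leading term divides it; move 31/2 to the remainder.
  remainder -31/2*x - 20*y**2 - 77*y + 31/2 ≠ 0; add g_3 = -31/2*x - 20*y**2 - 77*y + 31/2 to the basis.

S(f_1,g_3): lcm = x*y. S = -5*x - 40/31*y**3 - 154/31*y**2 - 19*y + 5.
  leading term x: subtract (10/31)·g_3 from -5*x - 40/31*y**3 - 154/31*y**2 - 19*y + 5 → -40/31*y**3 + 46/31*y**2 + 181/31*y
  leading term y**3: no divisor's leading term divides it; move -40/31*y**3 to the remainder.
  leading term y**2: no divisor's leading term divides it; move 46/31*y**2 to the remainder.
  leading term y: no divisor's leading term divides it; move 181/31*y to the remainder.
  remainder -40/31*y**3 + 46/31*y**2 + 181/31*y ≠ 0; add g_4 = -40/31*y**3 + 46/31*y**2 + 181/31*y to the basis.

The other S-polynomials (S(f_2,g_3), S(f_1,g_4), S(f_2,g_4), S(g_3,g_4)) all reduce to 0 modulo the current basis, so we have a Gröbner basis.
Inter-reduce: drop elements whose leading term is divisible by another's, tail-reduce, and make monic.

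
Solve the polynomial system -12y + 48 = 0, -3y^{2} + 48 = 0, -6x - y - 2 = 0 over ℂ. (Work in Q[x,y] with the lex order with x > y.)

{(-1, 4)}

Compute a lex Gröbner basis by Buchberger's algorithm.
f_1 = -12y + 48, LT = y.
f_2 = -3y^{2} + 48, LT = y^{2}.
f_3 = -6x - y - 2, LT = x.

The S-polynomials (S(f_1,f_2), S(f_1,f_3), S(f_2,f_3)) all reduce to 0 modulo the current basis, so we have a Gröbner basis.
Inter-reduce: drop elements whose leading term is divisible by another's, tail-reduce, and make monic.
Reduced Gröbner basis: {x + 1, y - 4}.

The lex basis is triangular: the last element involves only y. Solving y - 4 = 0 gives y ∈ {4}; substituting each value into the earlier elements determines the remaining variables.
  y = 4: the earlier basis element becomes x + 1 = 0, giving x = -1 — point (-1, 4).
Check: every point annihilates each of the original generators.
A lex Gröbner basis triangularizes the system, enabling back-substitution.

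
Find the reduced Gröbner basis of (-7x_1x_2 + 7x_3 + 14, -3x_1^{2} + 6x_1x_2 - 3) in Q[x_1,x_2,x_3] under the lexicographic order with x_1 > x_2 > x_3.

The reduced Gröbner basis is the canonical form of the ideal for this ordering.

f_1 = -7x_1x_2 + 7x_3 + 14, LT = x_1x_2.
f_2 = -3x_1^{2} + 6x_1x_2 - 3, LT = x_1^{2}.

S(f_1,f_2): lcm = x_1^{2}x_2. S = 2x_1x_2^{2} - x_1x_3 - 2x_1 - x_2.
  reduce S modulo (f_1, f_2):
  remainder -x_1x_3 - 2x_1 + 2x_2x_3 + 3x_2 ≠ 0; add g_3 = -x_1x_3 - 2x_1 + 2x_2x_3 + 3x_2 to the basis.

S(f_1,g_3): lcm = x_1x_2x_3. S = -2x_1x_2 + 2x_2^{2}x_3 + 3x_2^{2} - x_3^{2} - 2x_3.
  reduce S modulo (f_1, f_2, g_3):
  remainder 2x_2^{2}x_3 + 3x_2^{2} - x_3^{2} - 4x_3 - 4 ≠ 0; add g_4 = 2x_2^{2}x_3 + 3x_2^{2} - x_3^{2} - 4x_3 - 4 to the basis.

The other S-polynomials (S(f_2,g_3), S(f_1,g_4), S(f_2,g_4), S(g_3,g_4)) all reduce to 0 modulo the current basis, so we have a Gröbner basis.

G = {x_1^{2} - 2x_3 - 3, x_1x_2 - x_3 - 2, x_1x_3 + 2x_1 - 2x_2x_3 - 3x_2, x_2^{2}x_3 + \tfrac{3}{2}x_2^{2} - \tfrac{1}{2}x_3^{2} - 2x_3 - 2}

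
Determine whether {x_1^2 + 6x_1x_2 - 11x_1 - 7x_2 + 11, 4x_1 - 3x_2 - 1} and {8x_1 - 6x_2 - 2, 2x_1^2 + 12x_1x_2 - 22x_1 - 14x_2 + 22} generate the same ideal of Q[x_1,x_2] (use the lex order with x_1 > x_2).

Two ideals are equal iff their reduced Gröbner bases coincide (the reduced basis is unique for a fixed ordering).
Buchberger on the first generating set:
f_1 = x_1^2 + 6x_1x_2 - 11x_1 - 7x_2 + 11, LT = x_1^2.
f_2 = 4x_1 - 3x_2 - 1, LT = x_1.

S(f_1,f_2): lcm = x_1^2. S = 27/4x_1x_2 - 43/4x_1 - 7x_2 + 11.
  reduce S modulo (f_1, f_2):
  remainder 81/16x_2^2 - 107/8x_2 + 133/16 ≠ 0; add g_3 = 81/16x_2^2 - 107/8x_2 + 133/16 to the basis.

The other S-polynomials (S(f_1,g_3), S(f_2,g_3)) all reduce to 0 modulo the current basis, so we have a Gröbner basis.
Inter-reduce: drop elements whose leading term is divisible by another's, tail-reduce, and make monic.
Reduced Gröbner basis: {x_1 - 3/4x_2 - 1/4, x_2^2 - 214/81x_2 + 133/81}.

Buchberger on the second generating set:
h_1 = 8x_1 - 6x_2 - 2, LT = x_1.
h_2 = 2x_1^2 + 12x_1x_2 - 22x_1 - 14x_2 + 22, LT = x_1^2.

S(h_1,h_2): lcm = x_1^2. S = -27/4x_1x_2 + 43/4x_1 + 7x_2 - 11.
  reduce S modulo (h_1, h_2):
  remainder -81/16x_2^2 + 107/8x_2 - 133/16 ≠ 0; add k_3 = -81/16x_2^2 + 107/8x_2 - 133/16 to the basis.

The other S-polynomials (S(h_1,k_3), S(h_2,k_3)) all reduce to 0 modulo the current basis, so we have a Gröbner basis.
Inter-reduce: drop elements whose leading term is divisible by another's, tail-reduce, and make monic.
Reduced Gröbner basis: {x_1 - 3/4x_2 - 1/4, x_2^2 - 214/81x_2 + 133/81}.

The two bases agree; hence the ideals are identical.

Yes, the ideals are equal.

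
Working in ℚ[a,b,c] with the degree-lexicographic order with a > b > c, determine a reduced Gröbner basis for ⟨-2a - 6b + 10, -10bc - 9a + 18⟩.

G = {bc - 27/10b + 27/10, a + 3b - 5}

f_1 = -2a - 6b + 10, LT = a.
f_2 = -10bc - 9a + 18, LT = bc.

The S-polynomials (S(f_1,f_2)) all reduce to 0 modulo the current basis, so we have a Gröbner basis.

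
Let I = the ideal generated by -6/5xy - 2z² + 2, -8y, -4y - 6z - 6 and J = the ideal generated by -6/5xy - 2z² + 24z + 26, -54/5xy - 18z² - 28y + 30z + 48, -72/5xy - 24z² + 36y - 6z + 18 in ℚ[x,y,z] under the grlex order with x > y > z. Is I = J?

Yes, the ideals are equal.

Two ideals are equal iff their reduced Gröbner bases coincide (the reduced basis is unique for a fixed ordering).
Buchberger on the first generating set:
f_1 = -6/5xy - 2z² + 2, LT = xy.
f_2 = -8y, LT = y.
f_3 = -4y - 6z - 6, LT = y.

S(f_1,f_2): lcm = xy. S = 5/3z² - 5/3.
  reduce S modulo (f_1, f_2, f_3):
  remainder 5/3z² - 5/3 ≠ 0; add g_4 = 5/3z² - 5/3 to the basis.

S(f_1,f_3): lcm = xy. S = -3/2xz + 5/3z² - 3/2x - 5/3.
  reduce S modulo (f_1, f_2, f_3, g_4):
  remainder -3/2xz - 3/2x ≠ 0; add g_5 = -3/2xz - 3/2x to the basis.

S(f_2,f_3): lcm = y. S = -3/2z - 3/2.
  reduce S modulo (f_1, f_2, f_3, g_4, g_5):
  remainder -3/2z - 3/2 ≠ 0; add g_6 = -3/2z - 3/2 to the basis.

The other S-polynomials (S(f_1,g_4), S(f_2,g_4), S(f_3,g_4), S(f_1,g_5), S(f_2,g_5), S(f_3,g_5), S(g_4,g_5), S(f_1,g_6), S(f_2,g_6), S(f_3,g_6), S(g_4,g_6), S(g_5,g_6)) all reduce to 0 modulo the current basis, so we have a Gröbner basis.
Inter-reduce: drop elements whose leading term is divisible by another's, tail-reduce, and make monic.
Reduced Gröbner basis: {y, z + 1}.

Buchberger on the second generating set:
h_1 = -6/5xy - 2z² + 24z + 26, LT = xy.
h_2 = -54/5xy - 18z² - 28y + 30z + 48, LT = xy.
h_3 = -72/5xy - 24z² + 36y - 6z + 18, LT = xy.

S(h_1,h_2): lcm = xy. S = -70/27y - 155/9z - 155/9.
  reduce S modulo (h_1, h_2, h_3):
  remainder -70/27y - 155/9z - 155/9 ≠ 0; add k_4 = -70/27y - 155/9z - 155/9 to the basis.

S(h_1,h_3): lcm = xy. S = 5/2y - 245/12z - 245/12.
  reduce S modulo (h_1, h_2, h_3, k_4):
  remainder -1555/42z - 1555/42 ≠ 0; add k_5 = -1555/42z - 1555/42 to the basis.

The other S-polynomials (S(h_2,h_3), S(h_1,k_4), S(h_2,k_4), S(h_3,k_4), S(h_1,k_5), S(h_2,k_5), S(h_3,k_5), S(k_4,k_5)) all reduce to 0 modulo the current basis, so we have a Gröbner basis.
Inter-reduce: drop elements whose leading term is divisible by another's, tail-reduce, and make monic.
Reduced Gröbner basis: {y, z + 1}.

These coincide, so the ideals are equal.
The choice of monomial ordering does not affect the verdict — as long as both bases are computed under the same ordering, their equality decides ideal equality.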